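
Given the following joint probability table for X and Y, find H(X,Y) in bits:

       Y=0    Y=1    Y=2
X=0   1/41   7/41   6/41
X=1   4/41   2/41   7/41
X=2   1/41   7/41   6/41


H(X,Y) = -Σ p(x,y) log₂ p(x,y)
  p(0,0)=1/41: -0.0244 × log₂(0.0244) = 0.1307
  p(0,1)=7/41: -0.1707 × log₂(0.1707) = 0.4354
  p(0,2)=6/41: -0.1463 × log₂(0.1463) = 0.4057
  p(1,0)=4/41: -0.0976 × log₂(0.0976) = 0.3276
  p(1,1)=2/41: -0.0488 × log₂(0.0488) = 0.2126
  p(1,2)=7/41: -0.1707 × log₂(0.1707) = 0.4354
  p(2,0)=1/41: -0.0244 × log₂(0.0244) = 0.1307
  p(2,1)=7/41: -0.1707 × log₂(0.1707) = 0.4354
  p(2,2)=6/41: -0.1463 × log₂(0.1463) = 0.4057
H(X,Y) = 2.9192 bits


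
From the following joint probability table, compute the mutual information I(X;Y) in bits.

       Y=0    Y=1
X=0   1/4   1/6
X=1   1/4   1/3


H(X) = 0.9799, H(Y) = 1.0000, H(X,Y) = 1.9591
I(X;Y) = H(X) + H(Y) - H(X,Y) = 0.0207 bits


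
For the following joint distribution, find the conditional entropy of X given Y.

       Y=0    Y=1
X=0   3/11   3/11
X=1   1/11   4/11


H(X|Y) = Σ_y p(y) H(X|Y=y)
  p(Y=0) = 4/11, H(X|Y=0) = 0.8113
  p(Y=1) = 7/11, H(X|Y=1) = 0.9852
H(X|Y) = 0.3636×0.8113 + 0.6364×0.9852 = 0.9220 bits


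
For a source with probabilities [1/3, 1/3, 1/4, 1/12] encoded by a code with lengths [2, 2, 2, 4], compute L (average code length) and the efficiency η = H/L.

Average length L = Σ p_i × l_i = 2.1667 bits
Entropy H = 1.8554 bits
Efficiency η = H/L × 100% = 85.63%


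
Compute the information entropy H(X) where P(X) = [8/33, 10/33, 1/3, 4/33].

H(X) = -Σ p(x) log₂ p(x)
  -8/33 × log₂(8/33) = 0.4956
  -10/33 × log₂(10/33) = 0.5220
  -1/3 × log₂(1/3) = 0.5283
  -4/33 × log₂(4/33) = 0.3690
H(X) = 1.9149 bits


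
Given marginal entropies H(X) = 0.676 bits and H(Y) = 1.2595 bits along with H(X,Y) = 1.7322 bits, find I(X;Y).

I(X;Y) = H(X) + H(Y) - H(X,Y)
I(X;Y) = 0.676 + 1.2595 - 1.7322 = 0.2033 bits


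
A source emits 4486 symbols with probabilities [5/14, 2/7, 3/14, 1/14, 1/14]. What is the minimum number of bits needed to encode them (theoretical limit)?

Entropy H = 2.0670 bits/symbol
Minimum bits = H × n = 2.0670 × 4486
= 9272.70 bits


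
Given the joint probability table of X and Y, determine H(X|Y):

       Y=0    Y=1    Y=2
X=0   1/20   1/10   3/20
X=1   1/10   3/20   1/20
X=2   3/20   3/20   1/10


H(X|Y) = Σ_y p(y) H(X|Y=y)
  p(Y=0) = 3/10, H(X|Y=0) = 1.4591
  p(Y=1) = 2/5, H(X|Y=1) = 1.5613
  p(Y=2) = 3/10, H(X|Y=2) = 1.4591
H(X|Y) = 0.3000×1.4591 + 0.4000×1.5613 + 0.3000×1.4591 = 1.5000 bits


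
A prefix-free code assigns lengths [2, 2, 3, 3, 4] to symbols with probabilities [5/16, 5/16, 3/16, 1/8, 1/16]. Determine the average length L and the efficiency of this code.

Average length L = Σ p_i × l_i = 2.4375 bits
Entropy H = 2.1266 bits
Efficiency η = H/L × 100% = 87.25%


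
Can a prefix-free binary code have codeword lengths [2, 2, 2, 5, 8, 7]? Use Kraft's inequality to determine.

Kraft inequality: Σ 2^(-l_i) ≤ 1 for prefix-free code
Calculating: 2^(-2) + 2^(-2) + 2^(-2) + 2^(-5) + 2^(-8) + 2^(-7)
= 0.25 + 0.25 + 0.25 + 0.03125 + 0.00390625 + 0.0078125
= 0.7930
Since 0.7930 ≤ 1, prefix-free code exists


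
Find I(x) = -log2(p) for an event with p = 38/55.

Information content I(x) = -log₂(p(x))
I = -log₂(38/55) = -log₂(0.6909)
I = 0.5334 bits


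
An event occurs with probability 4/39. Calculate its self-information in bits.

Information content I(x) = -log₂(p(x))
I = -log₂(4/39) = -log₂(0.1026)
I = 3.2854 bits


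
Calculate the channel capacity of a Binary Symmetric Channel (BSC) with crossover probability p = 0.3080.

For BSC with error probability p:
C = 1 - H(p) where H(p) is binary entropy
H(0.3080) = -0.3080 × log₂(0.3080) - 0.6920 × log₂(0.6920)
H(p) = 0.8909
C = 1 - 0.8909 = 0.1091 bits/use


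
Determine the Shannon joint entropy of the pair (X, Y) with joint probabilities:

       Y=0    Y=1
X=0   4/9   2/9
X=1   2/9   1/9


H(X,Y) = -Σ p(x,y) log₂ p(x,y)
  p(0,0)=4/9: -0.4444 × log₂(0.4444) = 0.5200
  p(0,1)=2/9: -0.2222 × log₂(0.2222) = 0.4822
  p(1,0)=2/9: -0.2222 × log₂(0.2222) = 0.4822
  p(1,1)=1/9: -0.1111 × log₂(0.1111) = 0.3522
H(X,Y) = 1.8366 bits


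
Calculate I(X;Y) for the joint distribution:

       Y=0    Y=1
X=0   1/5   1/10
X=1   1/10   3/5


H(X) = 0.8813, H(Y) = 0.8813, H(X,Y) = 1.5710
I(X;Y) = H(X) + H(Y) - H(X,Y) = 0.1916 bits


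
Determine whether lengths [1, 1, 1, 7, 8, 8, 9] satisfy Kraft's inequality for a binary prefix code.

Kraft inequality: Σ 2^(-l_i) ≤ 1 for prefix-free code
Calculating: 2^(-1) + 2^(-1) + 2^(-1) + 2^(-7) + 2^(-8) + 2^(-8) + 2^(-9)
= 0.5 + 0.5 + 0.5 + 0.0078125 + 0.00390625 + 0.00390625 + 0.001953125
= 1.5176
Since 1.5176 > 1, prefix-free code does not exist


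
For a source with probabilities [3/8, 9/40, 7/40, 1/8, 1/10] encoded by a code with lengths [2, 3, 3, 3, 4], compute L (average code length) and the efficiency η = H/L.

Average length L = Σ p_i × l_i = 2.7250 bits
Entropy H = 2.1621 bits
Efficiency η = H/L × 100% = 79.34%


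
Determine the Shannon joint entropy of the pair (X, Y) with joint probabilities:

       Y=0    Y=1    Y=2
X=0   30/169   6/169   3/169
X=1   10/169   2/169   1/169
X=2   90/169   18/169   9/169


H(X,Y) = -Σ p(x,y) log₂ p(x,y)
  p(0,0)=30/169: -0.1775 × log₂(0.1775) = 0.4427
  p(0,1)=6/169: -0.0355 × log₂(0.0355) = 0.1710
  p(0,2)=3/169: -0.0178 × log₂(0.0178) = 0.1032
  p(1,0)=10/169: -0.0592 × log₂(0.0592) = 0.2414
  p(1,1)=2/169: -0.0118 × log₂(0.0118) = 0.0758
  p(1,2)=1/169: -0.0059 × log₂(0.0059) = 0.0438
  p(2,0)=90/169: -0.5325 × log₂(0.5325) = 0.4841
  p(2,1)=18/169: -0.1065 × log₂(0.1065) = 0.3441
  p(2,2)=9/169: -0.0533 × log₂(0.0533) = 0.2253
H(X,Y) = 2.1314 bits


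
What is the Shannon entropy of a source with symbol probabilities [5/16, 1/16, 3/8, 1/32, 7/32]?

H(X) = -Σ p(x) log₂ p(x)
  -5/16 × log₂(5/16) = 0.5244
  -1/16 × log₂(1/16) = 0.2500
  -3/8 × log₂(3/8) = 0.5306
  -1/32 × log₂(1/32) = 0.1562
  -7/32 × log₂(7/32) = 0.4796
H(X) = 1.9409 bits


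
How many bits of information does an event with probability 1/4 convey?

Information content I(x) = -log₂(p(x))
I = -log₂(1/4) = -log₂(0.2500)
I = 2.0000 bits


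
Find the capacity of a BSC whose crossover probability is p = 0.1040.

For BSC with error probability p:
C = 1 - H(p) where H(p) is binary entropy
H(0.1040) = -0.1040 × log₂(0.1040) - 0.8960 × log₂(0.8960)
H(p) = 0.4815
C = 1 - 0.4815 = 0.5185 bits/use


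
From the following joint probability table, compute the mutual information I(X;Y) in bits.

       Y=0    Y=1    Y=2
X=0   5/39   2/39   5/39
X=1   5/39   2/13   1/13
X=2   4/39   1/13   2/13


H(X) = 1.5821, H(Y) = 1.5762, H(X,Y) = 3.0967
I(X;Y) = H(X) + H(Y) - H(X,Y) = 0.0616 bits


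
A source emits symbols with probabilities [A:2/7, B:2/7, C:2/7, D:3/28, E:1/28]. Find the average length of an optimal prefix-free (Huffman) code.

Huffman tree construction:
Combine smallest probabilities repeatedly
Resulting codes:
  A: 01 (length 2)
  B: 10 (length 2)
  C: 11 (length 2)
  D: 001 (length 3)
  E: 000 (length 3)
Average length = Σ p(s) × length(s) = 2.1429 bits


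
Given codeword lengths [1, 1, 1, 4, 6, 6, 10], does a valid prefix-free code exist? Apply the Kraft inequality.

Kraft inequality: Σ 2^(-l_i) ≤ 1 for prefix-free code
Calculating: 2^(-1) + 2^(-1) + 2^(-1) + 2^(-4) + 2^(-6) + 2^(-6) + 2^(-10)
= 0.5 + 0.5 + 0.5 + 0.0625 + 0.015625 + 0.015625 + 0.0009765625
= 1.5947
Since 1.5947 > 1, prefix-free code does not exist


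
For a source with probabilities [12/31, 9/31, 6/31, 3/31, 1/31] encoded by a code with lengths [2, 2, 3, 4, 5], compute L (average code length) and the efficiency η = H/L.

Average length L = Σ p_i × l_i = 2.4839 bits
Entropy H = 1.9925 bits
Efficiency η = H/L × 100% = 80.22%


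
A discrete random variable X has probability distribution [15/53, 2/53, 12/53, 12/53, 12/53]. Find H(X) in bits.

H(X) = -Σ p(x) log₂ p(x)
  -15/53 × log₂(15/53) = 0.5154
  -2/53 × log₂(2/53) = 0.1784
  -12/53 × log₂(12/53) = 0.4852
  -12/53 × log₂(12/53) = 0.4852
  -12/53 × log₂(12/53) = 0.4852
H(X) = 2.1494 bits


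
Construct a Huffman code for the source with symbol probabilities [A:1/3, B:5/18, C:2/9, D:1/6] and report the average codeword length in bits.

Huffman tree construction:
Combine smallest probabilities repeatedly
Resulting codes:
  A: 11 (length 2)
  B: 10 (length 2)
  C: 01 (length 2)
  D: 00 (length 2)
Average length = Σ p(s) × length(s) = 2.0000 bits


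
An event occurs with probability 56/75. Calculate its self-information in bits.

Information content I(x) = -log₂(p(x))
I = -log₂(56/75) = -log₂(0.7467)
I = 0.4215 bits


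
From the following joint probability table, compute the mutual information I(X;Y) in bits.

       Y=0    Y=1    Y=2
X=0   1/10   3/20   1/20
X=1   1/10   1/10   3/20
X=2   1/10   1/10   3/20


H(X) = 1.5813, H(Y) = 1.5813, H(X,Y) = 3.1087
I(X;Y) = H(X) + H(Y) - H(X,Y) = 0.0539 bits


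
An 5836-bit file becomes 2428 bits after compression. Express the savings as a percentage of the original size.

Space savings = (1 - Compressed/Original) × 100%
= (1 - 2428/5836) × 100%
= 58.40%


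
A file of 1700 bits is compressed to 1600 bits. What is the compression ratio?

Compression ratio = Original / Compressed
= 1700 / 1600 = 1.06:1


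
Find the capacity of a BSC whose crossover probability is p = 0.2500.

For BSC with error probability p:
C = 1 - H(p) where H(p) is binary entropy
H(0.2500) = -0.2500 × log₂(0.2500) - 0.7500 × log₂(0.7500)
H(p) = 0.8113
C = 1 - 0.8113 = 0.1887 bits/use


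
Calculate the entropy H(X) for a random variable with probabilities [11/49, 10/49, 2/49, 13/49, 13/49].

H(X) = -Σ p(x) log₂ p(x)
  -11/49 × log₂(11/49) = 0.4838
  -10/49 × log₂(10/49) = 0.4679
  -2/49 × log₂(2/49) = 0.1884
  -13/49 × log₂(13/49) = 0.5079
  -13/49 × log₂(13/49) = 0.5079
H(X) = 2.1558 bits


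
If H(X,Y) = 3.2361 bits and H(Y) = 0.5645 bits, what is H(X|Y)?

Chain rule: H(X,Y) = H(X|Y) + H(Y)
H(X|Y) = H(X,Y) - H(Y) = 3.2361 - 0.5645 = 2.6716 bits


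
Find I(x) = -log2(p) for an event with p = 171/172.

Information content I(x) = -log₂(p(x))
I = -log₂(171/172) = -log₂(0.9942)
I = 0.0084 bits


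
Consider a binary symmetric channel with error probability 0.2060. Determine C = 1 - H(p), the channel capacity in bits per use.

For BSC with error probability p:
C = 1 - H(p) where H(p) is binary entropy
H(0.2060) = -0.2060 × log₂(0.2060) - 0.7940 × log₂(0.7940)
H(p) = 0.7338
C = 1 - 0.7338 = 0.2662 bits/use


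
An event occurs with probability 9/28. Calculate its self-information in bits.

Information content I(x) = -log₂(p(x))
I = -log₂(9/28) = -log₂(0.3214)
I = 1.6374 bits


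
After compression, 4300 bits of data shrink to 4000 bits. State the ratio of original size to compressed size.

Compression ratio = Original / Compressed
= 4300 / 4000 = 1.07:1


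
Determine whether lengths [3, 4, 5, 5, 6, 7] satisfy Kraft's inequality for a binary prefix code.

Kraft inequality: Σ 2^(-l_i) ≤ 1 for prefix-free code
Calculating: 2^(-3) + 2^(-4) + 2^(-5) + 2^(-5) + 2^(-6) + 2^(-7)
= 0.125 + 0.0625 + 0.03125 + 0.03125 + 0.015625 + 0.0078125
= 0.2734
Since 0.2734 ≤ 1, prefix-free code exists


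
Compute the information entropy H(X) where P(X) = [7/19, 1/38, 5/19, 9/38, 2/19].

H(X) = -Σ p(x) log₂ p(x)
  -7/19 × log₂(7/19) = 0.5307
  -1/38 × log₂(1/38) = 0.1381
  -5/19 × log₂(5/19) = 0.5068
  -9/38 × log₂(9/38) = 0.4922
  -2/19 × log₂(2/19) = 0.3419
H(X) = 2.0097 bits


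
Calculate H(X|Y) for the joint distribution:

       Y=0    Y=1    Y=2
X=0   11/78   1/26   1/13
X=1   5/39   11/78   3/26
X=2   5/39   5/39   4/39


H(X|Y) = Σ_y p(y) H(X|Y=y)
  p(Y=0) = 31/78, H(X|Y=0) = 1.5835
  p(Y=1) = 4/13, H(X|Y=1) = 1.4171
  p(Y=2) = 23/78, H(X|Y=2) = 1.5653
H(X|Y) = 0.3974×1.5835 + 0.3077×1.4171 + 0.2949×1.5653 = 1.5269 bits


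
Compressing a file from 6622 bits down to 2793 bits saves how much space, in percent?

Space savings = (1 - Compressed/Original) × 100%
= (1 - 2793/6622) × 100%
= 57.82%


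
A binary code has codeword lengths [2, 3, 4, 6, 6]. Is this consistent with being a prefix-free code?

Kraft inequality: Σ 2^(-l_i) ≤ 1 for prefix-free code
Calculating: 2^(-2) + 2^(-3) + 2^(-4) + 2^(-6) + 2^(-6)
= 0.25 + 0.125 + 0.0625 + 0.015625 + 0.015625
= 0.4688
Since 0.4688 ≤ 1, prefix-free code exists


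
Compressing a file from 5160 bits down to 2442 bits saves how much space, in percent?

Space savings = (1 - Compressed/Original) × 100%
= (1 - 2442/5160) × 100%
= 52.67%


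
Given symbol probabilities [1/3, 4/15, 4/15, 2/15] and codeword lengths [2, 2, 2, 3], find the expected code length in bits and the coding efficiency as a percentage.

Average length L = Σ p_i × l_i = 2.1333 bits
Entropy H = 1.9329 bits
Efficiency η = H/L × 100% = 90.61%


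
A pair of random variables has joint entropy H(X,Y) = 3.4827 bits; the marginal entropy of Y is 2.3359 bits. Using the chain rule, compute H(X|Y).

Chain rule: H(X,Y) = H(X|Y) + H(Y)
H(X|Y) = H(X,Y) - H(Y) = 3.4827 - 2.3359 = 1.1468 bits


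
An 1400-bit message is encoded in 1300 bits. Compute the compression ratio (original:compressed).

Compression ratio = Original / Compressed
= 1400 / 1300 = 1.08:1


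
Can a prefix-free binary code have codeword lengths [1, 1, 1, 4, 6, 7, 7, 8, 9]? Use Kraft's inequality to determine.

Kraft inequality: Σ 2^(-l_i) ≤ 1 for prefix-free code
Calculating: 2^(-1) + 2^(-1) + 2^(-1) + 2^(-4) + 2^(-6) + 2^(-7) + 2^(-7) + 2^(-8) + 2^(-9)
= 0.5 + 0.5 + 0.5 + 0.0625 + 0.015625 + 0.0078125 + 0.0078125 + 0.00390625 + 0.001953125
= 1.5996
Since 1.5996 > 1, prefix-free code does not exist


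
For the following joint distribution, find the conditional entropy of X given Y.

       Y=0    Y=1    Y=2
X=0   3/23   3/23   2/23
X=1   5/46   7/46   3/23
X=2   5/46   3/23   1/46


H(X|Y) = Σ_y p(y) H(X|Y=y)
  p(Y=0) = 8/23, H(X|Y=0) = 1.5794
  p(Y=1) = 19/46, H(X|Y=1) = 1.5810
  p(Y=2) = 11/46, H(X|Y=2) = 1.3222
H(X|Y) = 0.3478×1.5794 + 0.4130×1.5810 + 0.2391×1.3222 = 1.5186 bits


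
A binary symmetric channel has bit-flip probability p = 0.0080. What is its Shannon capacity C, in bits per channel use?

For BSC with error probability p:
C = 1 - H(p) where H(p) is binary entropy
H(0.0080) = -0.0080 × log₂(0.0080) - 0.9920 × log₂(0.9920)
H(p) = 0.0672
C = 1 - 0.0672 = 0.9328 bits/use


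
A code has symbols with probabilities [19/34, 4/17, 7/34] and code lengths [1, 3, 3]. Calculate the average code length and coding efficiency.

Average length L = Σ p_i × l_i = 1.8824 bits
Entropy H = 1.4298 bits
Efficiency η = H/L × 100% = 75.96%


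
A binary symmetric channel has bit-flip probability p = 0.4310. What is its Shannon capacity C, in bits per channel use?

For BSC with error probability p:
C = 1 - H(p) where H(p) is binary entropy
H(0.4310) = -0.4310 × log₂(0.4310) - 0.5690 × log₂(0.5690)
H(p) = 0.9862
C = 1 - 0.9862 = 0.0138 bits/use


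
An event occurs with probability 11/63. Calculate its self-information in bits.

Information content I(x) = -log₂(p(x))
I = -log₂(11/63) = -log₂(0.1746)
I = 2.5178 bits


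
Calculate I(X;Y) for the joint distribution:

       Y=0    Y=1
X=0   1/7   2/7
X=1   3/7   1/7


H(X) = 0.9852, H(Y) = 0.9852, H(X,Y) = 1.8424
I(X;Y) = H(X) + H(Y) - H(X,Y) = 0.1281 bits


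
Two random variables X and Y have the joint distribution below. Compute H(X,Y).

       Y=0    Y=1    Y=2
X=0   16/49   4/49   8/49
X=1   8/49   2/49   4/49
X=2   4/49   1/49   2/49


H(X,Y) = -Σ p(x,y) log₂ p(x,y)
  p(0,0)=16/49: -0.3265 × log₂(0.3265) = 0.5273
  p(0,1)=4/49: -0.0816 × log₂(0.0816) = 0.2951
  p(0,2)=8/49: -0.1633 × log₂(0.1633) = 0.4269
  p(1,0)=8/49: -0.1633 × log₂(0.1633) = 0.4269
  p(1,1)=2/49: -0.0408 × log₂(0.0408) = 0.1884
  p(1,2)=4/49: -0.0816 × log₂(0.0816) = 0.2951
  p(2,0)=4/49: -0.0816 × log₂(0.0816) = 0.2951
  p(2,1)=1/49: -0.0204 × log₂(0.0204) = 0.1146
  p(2,2)=2/49: -0.0408 × log₂(0.0408) = 0.1884
H(X,Y) = 2.7576 bits


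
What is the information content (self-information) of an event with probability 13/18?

Information content I(x) = -log₂(p(x))
I = -log₂(13/18) = -log₂(0.7222)
I = 0.4695 bits


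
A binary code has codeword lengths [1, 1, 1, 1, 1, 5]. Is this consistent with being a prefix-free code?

Kraft inequality: Σ 2^(-l_i) ≤ 1 for prefix-free code
Calculating: 2^(-1) + 2^(-1) + 2^(-1) + 2^(-1) + 2^(-1) + 2^(-5)
= 0.5 + 0.5 + 0.5 + 0.5 + 0.5 + 0.03125
= 2.5312
Since 2.5312 > 1, prefix-free code does not exist


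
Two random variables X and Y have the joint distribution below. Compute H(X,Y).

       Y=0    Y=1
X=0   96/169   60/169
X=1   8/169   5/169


H(X,Y) = -Σ p(x,y) log₂ p(x,y)
  p(0,0)=96/169: -0.5680 × log₂(0.5680) = 0.4635
  p(0,1)=60/169: -0.3550 × log₂(0.3550) = 0.5304
  p(1,0)=8/169: -0.0473 × log₂(0.0473) = 0.2083
  p(1,1)=5/169: -0.0296 × log₂(0.0296) = 0.1503
H(X,Y) = 1.3525 bits


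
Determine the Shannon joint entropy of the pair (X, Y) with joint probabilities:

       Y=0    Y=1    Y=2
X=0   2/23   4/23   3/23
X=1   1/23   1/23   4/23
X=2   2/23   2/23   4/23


H(X,Y) = -Σ p(x,y) log₂ p(x,y)
  p(0,0)=2/23: -0.0870 × log₂(0.0870) = 0.3064
  p(0,1)=4/23: -0.1739 × log₂(0.1739) = 0.4389
  p(0,2)=3/23: -0.1304 × log₂(0.1304) = 0.3833
  p(1,0)=1/23: -0.0435 × log₂(0.0435) = 0.1967
  p(1,1)=1/23: -0.0435 × log₂(0.0435) = 0.1967
  p(1,2)=4/23: -0.1739 × log₂(0.1739) = 0.4389
  p(2,0)=2/23: -0.0870 × log₂(0.0870) = 0.3064
  p(2,1)=2/23: -0.0870 × log₂(0.0870) = 0.3064
  p(2,2)=4/23: -0.1739 × log₂(0.1739) = 0.4389
H(X,Y) = 3.0125 bits


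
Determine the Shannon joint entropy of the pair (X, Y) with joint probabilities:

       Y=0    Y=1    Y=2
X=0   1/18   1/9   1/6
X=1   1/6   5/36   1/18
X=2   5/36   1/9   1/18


H(X,Y) = -Σ p(x,y) log₂ p(x,y)
  p(0,0)=1/18: -0.0556 × log₂(0.0556) = 0.2317
  p(0,1)=1/9: -0.1111 × log₂(0.1111) = 0.3522
  p(0,2)=1/6: -0.1667 × log₂(0.1667) = 0.4308
  p(1,0)=1/6: -0.1667 × log₂(0.1667) = 0.4308
  p(1,1)=5/36: -0.1389 × log₂(0.1389) = 0.3956
  p(1,2)=1/18: -0.0556 × log₂(0.0556) = 0.2317
  p(2,0)=5/36: -0.1389 × log₂(0.1389) = 0.3956
  p(2,1)=1/9: -0.1111 × log₂(0.1111) = 0.3522
  p(2,2)=1/18: -0.0556 × log₂(0.0556) = 0.2317
H(X,Y) = 3.0522 bits


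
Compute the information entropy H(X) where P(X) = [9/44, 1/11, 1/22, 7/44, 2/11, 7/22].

H(X) = -Σ p(x) log₂ p(x)
  -9/44 × log₂(9/44) = 0.4683
  -1/11 × log₂(1/11) = 0.3145
  -1/22 × log₂(1/22) = 0.2027
  -7/44 × log₂(7/44) = 0.4219
  -2/11 × log₂(2/11) = 0.4472
  -7/22 × log₂(7/22) = 0.5257
H(X) = 2.3803 bits


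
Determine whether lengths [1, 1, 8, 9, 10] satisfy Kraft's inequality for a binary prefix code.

Kraft inequality: Σ 2^(-l_i) ≤ 1 for prefix-free code
Calculating: 2^(-1) + 2^(-1) + 2^(-8) + 2^(-9) + 2^(-10)
= 0.5 + 0.5 + 0.00390625 + 0.001953125 + 0.0009765625
= 1.0068
Since 1.0068 > 1, prefix-free code does not exist


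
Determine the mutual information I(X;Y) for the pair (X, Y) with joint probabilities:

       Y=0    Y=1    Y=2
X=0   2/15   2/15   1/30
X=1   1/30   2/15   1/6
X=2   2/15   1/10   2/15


H(X) = 1.5801, H(Y) = 1.5801, H(X,Y) = 3.0281
I(X;Y) = H(X) + H(Y) - H(X,Y) = 0.1322 bits


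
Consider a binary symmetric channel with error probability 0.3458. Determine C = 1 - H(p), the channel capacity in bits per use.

For BSC with error probability p:
C = 1 - H(p) where H(p) is binary entropy
H(0.3458) = -0.3458 × log₂(0.3458) - 0.6542 × log₂(0.6542)
H(p) = 0.9303
C = 1 - 0.9303 = 0.0697 bits/use


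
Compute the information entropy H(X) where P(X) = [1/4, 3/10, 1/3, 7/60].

H(X) = -Σ p(x) log₂ p(x)
  -1/4 × log₂(1/4) = 0.5000
  -3/10 × log₂(3/10) = 0.5211
  -1/3 × log₂(1/3) = 0.5283
  -7/60 × log₂(7/60) = 0.3616
H(X) = 1.9110 bits


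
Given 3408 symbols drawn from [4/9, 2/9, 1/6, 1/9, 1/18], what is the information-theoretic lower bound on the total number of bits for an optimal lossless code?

Entropy H = 2.0169 bits/symbol
Minimum bits = H × n = 2.0169 × 3408
= 6873.51 bits


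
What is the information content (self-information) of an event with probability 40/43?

Information content I(x) = -log₂(p(x))
I = -log₂(40/43) = -log₂(0.9302)
I = 0.1043 bits


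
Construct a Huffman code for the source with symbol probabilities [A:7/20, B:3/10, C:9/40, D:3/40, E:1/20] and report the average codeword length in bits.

Huffman tree construction:
Combine smallest probabilities repeatedly
Resulting codes:
  A: 11 (length 2)
  B: 10 (length 2)
  C: 01 (length 2)
  D: 001 (length 3)
  E: 000 (length 3)
Average length = Σ p(s) × length(s) = 2.1250 bits


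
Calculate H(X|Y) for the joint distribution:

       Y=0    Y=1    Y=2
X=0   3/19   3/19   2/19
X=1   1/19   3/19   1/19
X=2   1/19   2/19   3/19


H(X|Y) = Σ_y p(y) H(X|Y=y)
  p(Y=0) = 5/19, H(X|Y=0) = 1.3710
  p(Y=1) = 8/19, H(X|Y=1) = 1.5613
  p(Y=2) = 6/19, H(X|Y=2) = 1.4591
H(X|Y) = 0.2632×1.3710 + 0.4211×1.5613 + 0.3158×1.4591 = 1.4789 bits


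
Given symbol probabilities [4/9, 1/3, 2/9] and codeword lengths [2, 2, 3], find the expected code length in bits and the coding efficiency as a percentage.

Average length L = Σ p_i × l_i = 2.2222 bits
Entropy H = 1.5305 bits
Efficiency η = H/L × 100% = 68.87%


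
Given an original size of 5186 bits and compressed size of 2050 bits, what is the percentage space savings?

Space savings = (1 - Compressed/Original) × 100%
= (1 - 2050/5186) × 100%
= 60.47%


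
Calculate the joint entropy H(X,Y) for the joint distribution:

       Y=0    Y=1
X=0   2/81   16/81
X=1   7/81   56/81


H(X,Y) = -Σ p(x,y) log₂ p(x,y)
  p(0,0)=2/81: -0.0247 × log₂(0.0247) = 0.1318
  p(0,1)=16/81: -0.1975 × log₂(0.1975) = 0.4622
  p(1,0)=7/81: -0.0864 × log₂(0.0864) = 0.3053
  p(1,1)=56/81: -0.6914 × log₂(0.6914) = 0.3681
H(X,Y) = 1.2675 bits


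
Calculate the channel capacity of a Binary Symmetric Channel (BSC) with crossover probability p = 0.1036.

For BSC with error probability p:
C = 1 - H(p) where H(p) is binary entropy
H(0.1036) = -0.1036 × log₂(0.1036) - 0.8964 × log₂(0.8964)
H(p) = 0.4803
C = 1 - 0.4803 = 0.5197 bits/use


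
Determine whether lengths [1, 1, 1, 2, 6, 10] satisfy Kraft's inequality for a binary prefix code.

Kraft inequality: Σ 2^(-l_i) ≤ 1 for prefix-free code
Calculating: 2^(-1) + 2^(-1) + 2^(-1) + 2^(-2) + 2^(-6) + 2^(-10)
= 0.5 + 0.5 + 0.5 + 0.25 + 0.015625 + 0.0009765625
= 1.7666
Since 1.7666 > 1, prefix-free code does not exist


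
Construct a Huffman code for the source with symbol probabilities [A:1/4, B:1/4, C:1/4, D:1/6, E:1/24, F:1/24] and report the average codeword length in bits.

Huffman tree construction:
Combine smallest probabilities repeatedly
Resulting codes:
  A: 00 (length 2)
  B: 01 (length 2)
  C: 10 (length 2)
  D: 111 (length 3)
  E: 1100 (length 4)
  F: 1101 (length 4)
Average length = Σ p(s) × length(s) = 2.3333 bits


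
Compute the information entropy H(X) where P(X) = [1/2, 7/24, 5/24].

H(X) = -Σ p(x) log₂ p(x)
  -1/2 × log₂(1/2) = 0.5000
  -7/24 × log₂(7/24) = 0.5185
  -5/24 × log₂(5/24) = 0.4715
H(X) = 1.4899 bits


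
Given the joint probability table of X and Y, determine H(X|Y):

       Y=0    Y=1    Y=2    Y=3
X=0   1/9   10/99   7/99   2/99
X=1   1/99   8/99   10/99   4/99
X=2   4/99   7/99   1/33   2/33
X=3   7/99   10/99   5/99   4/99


H(X|Y) = Σ_y p(y) H(X|Y=y)
  p(Y=0) = 23/99, H(X|Y=0) = 1.6668
  p(Y=1) = 35/99, H(X|Y=1) = 1.9839
  p(Y=2) = 25/99, H(X|Y=2) = 1.8744
  p(Y=3) = 16/99, H(X|Y=3) = 1.9056
H(X|Y) = 0.2323×1.6668 + 0.3535×1.9839 + 0.2525×1.8744 + 0.1616×1.9056 = 1.8699 bits


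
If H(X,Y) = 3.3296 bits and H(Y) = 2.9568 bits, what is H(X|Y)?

Chain rule: H(X,Y) = H(X|Y) + H(Y)
H(X|Y) = H(X,Y) - H(Y) = 3.3296 - 2.9568 = 0.3728 bits


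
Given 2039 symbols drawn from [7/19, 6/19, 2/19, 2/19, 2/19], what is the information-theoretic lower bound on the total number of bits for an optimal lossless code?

Entropy H = 2.0815 bits/symbol
Minimum bits = H × n = 2.0815 × 2039
= 4244.27 bits


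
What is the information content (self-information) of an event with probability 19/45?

Information content I(x) = -log₂(p(x))
I = -log₂(19/45) = -log₂(0.4222)
I = 1.2439 bits


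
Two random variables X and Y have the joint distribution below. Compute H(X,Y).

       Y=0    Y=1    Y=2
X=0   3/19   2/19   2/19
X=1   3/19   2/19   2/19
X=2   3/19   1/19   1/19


H(X,Y) = -Σ p(x,y) log₂ p(x,y)
  p(0,0)=3/19: -0.1579 × log₂(0.1579) = 0.4205
  p(0,1)=2/19: -0.1053 × log₂(0.1053) = 0.3419
  p(0,2)=2/19: -0.1053 × log₂(0.1053) = 0.3419
  p(1,0)=3/19: -0.1579 × log₂(0.1579) = 0.4205
  p(1,1)=2/19: -0.1053 × log₂(0.1053) = 0.3419
  p(1,2)=2/19: -0.1053 × log₂(0.1053) = 0.3419
  p(2,0)=3/19: -0.1579 × log₂(0.1579) = 0.4205
  p(2,1)=1/19: -0.0526 × log₂(0.0526) = 0.2236
  p(2,2)=1/19: -0.0526 × log₂(0.0526) = 0.2236
H(X,Y) = 3.0761 bits


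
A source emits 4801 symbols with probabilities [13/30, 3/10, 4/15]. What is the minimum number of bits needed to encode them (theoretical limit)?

Entropy H = 1.5524 bits/symbol
Minimum bits = H × n = 1.5524 × 4801
= 7453.02 bits


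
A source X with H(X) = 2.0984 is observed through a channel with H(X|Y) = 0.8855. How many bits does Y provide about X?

I(X;Y) = H(X) - H(X|Y)
I(X;Y) = 2.0984 - 0.8855 = 1.2129 bits


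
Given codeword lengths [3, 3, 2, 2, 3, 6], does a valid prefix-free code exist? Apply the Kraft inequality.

Kraft inequality: Σ 2^(-l_i) ≤ 1 for prefix-free code
Calculating: 2^(-3) + 2^(-3) + 2^(-2) + 2^(-2) + 2^(-3) + 2^(-6)
= 0.125 + 0.125 + 0.25 + 0.25 + 0.125 + 0.015625
= 0.8906
Since 0.8906 ≤ 1, prefix-free code exists


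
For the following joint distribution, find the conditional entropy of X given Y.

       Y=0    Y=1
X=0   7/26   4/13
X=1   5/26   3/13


H(X|Y) = Σ_y p(y) H(X|Y=y)
  p(Y=0) = 6/13, H(X|Y=0) = 0.9799
  p(Y=1) = 7/13, H(X|Y=1) = 0.9852
H(X|Y) = 0.4615×0.9799 + 0.5385×0.9852 = 0.9828 bits


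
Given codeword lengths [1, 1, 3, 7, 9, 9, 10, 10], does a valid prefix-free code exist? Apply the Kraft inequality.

Kraft inequality: Σ 2^(-l_i) ≤ 1 for prefix-free code
Calculating: 2^(-1) + 2^(-1) + 2^(-3) + 2^(-7) + 2^(-9) + 2^(-9) + 2^(-10) + 2^(-10)
= 0.5 + 0.5 + 0.125 + 0.0078125 + 0.001953125 + 0.001953125 + 0.0009765625 + 0.0009765625
= 1.1387
Since 1.1387 > 1, prefix-free code does not exist


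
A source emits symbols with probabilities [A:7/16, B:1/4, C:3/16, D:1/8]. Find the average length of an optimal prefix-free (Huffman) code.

Huffman tree construction:
Combine smallest probabilities repeatedly
Resulting codes:
  A: 0 (length 1)
  B: 10 (length 2)
  C: 111 (length 3)
  D: 110 (length 3)
Average length = Σ p(s) × length(s) = 1.8750 bits


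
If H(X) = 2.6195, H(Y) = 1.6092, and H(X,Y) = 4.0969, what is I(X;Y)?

I(X;Y) = H(X) + H(Y) - H(X,Y)
I(X;Y) = 2.6195 + 1.6092 - 4.0969 = 0.1318 bits


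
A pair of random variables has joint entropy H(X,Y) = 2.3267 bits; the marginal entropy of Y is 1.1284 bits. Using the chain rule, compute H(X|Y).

Chain rule: H(X,Y) = H(X|Y) + H(Y)
H(X|Y) = H(X,Y) - H(Y) = 2.3267 - 1.1284 = 1.1983 bits


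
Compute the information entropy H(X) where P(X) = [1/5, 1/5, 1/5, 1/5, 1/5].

H(X) = -Σ p(x) log₂ p(x)
  -1/5 × log₂(1/5) = 0.4644
  -1/5 × log₂(1/5) = 0.4644
  -1/5 × log₂(1/5) = 0.4644
  -1/5 × log₂(1/5) = 0.4644
  -1/5 × log₂(1/5) = 0.4644
H(X) = 2.3219 bits


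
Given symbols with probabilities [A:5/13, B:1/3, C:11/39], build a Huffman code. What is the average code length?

Huffman tree construction:
Combine smallest probabilities repeatedly
Resulting codes:
  A: 0 (length 1)
  B: 11 (length 2)
  C: 10 (length 2)
Average length = Σ p(s) × length(s) = 1.6154 bits


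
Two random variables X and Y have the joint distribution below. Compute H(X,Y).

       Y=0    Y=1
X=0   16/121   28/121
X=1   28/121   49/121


H(X,Y) = -Σ p(x,y) log₂ p(x,y)
  p(0,0)=16/121: -0.1322 × log₂(0.1322) = 0.3860
  p(0,1)=28/121: -0.2314 × log₂(0.2314) = 0.4886
  p(1,0)=28/121: -0.2314 × log₂(0.2314) = 0.4886
  p(1,1)=49/121: -0.4050 × log₂(0.4050) = 0.5281
H(X,Y) = 1.8913 bits


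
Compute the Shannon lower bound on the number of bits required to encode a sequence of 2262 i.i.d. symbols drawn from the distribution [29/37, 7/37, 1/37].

Entropy H = 0.8707 bits/symbol
Minimum bits = H × n = 0.8707 × 2262
= 1969.58 bits


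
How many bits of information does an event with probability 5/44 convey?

Information content I(x) = -log₂(p(x))
I = -log₂(5/44) = -log₂(0.1136)
I = 3.1375 bits


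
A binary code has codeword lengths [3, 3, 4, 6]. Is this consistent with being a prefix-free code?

Kraft inequality: Σ 2^(-l_i) ≤ 1 for prefix-free code
Calculating: 2^(-3) + 2^(-3) + 2^(-4) + 2^(-6)
= 0.125 + 0.125 + 0.0625 + 0.015625
= 0.3281
Since 0.3281 ≤ 1, prefix-free code exists


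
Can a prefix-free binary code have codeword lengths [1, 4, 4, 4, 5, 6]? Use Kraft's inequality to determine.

Kraft inequality: Σ 2^(-l_i) ≤ 1 for prefix-free code
Calculating: 2^(-1) + 2^(-4) + 2^(-4) + 2^(-4) + 2^(-5) + 2^(-6)
= 0.5 + 0.0625 + 0.0625 + 0.0625 + 0.03125 + 0.015625
= 0.7344
Since 0.7344 ≤ 1, prefix-free code exists


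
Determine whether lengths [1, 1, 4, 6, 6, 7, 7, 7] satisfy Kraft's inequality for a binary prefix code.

Kraft inequality: Σ 2^(-l_i) ≤ 1 for prefix-free code
Calculating: 2^(-1) + 2^(-1) + 2^(-4) + 2^(-6) + 2^(-6) + 2^(-7) + 2^(-7) + 2^(-7)
= 0.5 + 0.5 + 0.0625 + 0.015625 + 0.015625 + 0.0078125 + 0.0078125 + 0.0078125
= 1.1172
Since 1.1172 > 1, prefix-free code does not exist


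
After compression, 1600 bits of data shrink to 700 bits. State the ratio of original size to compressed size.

Compression ratio = Original / Compressed
= 1600 / 700 = 2.29:1


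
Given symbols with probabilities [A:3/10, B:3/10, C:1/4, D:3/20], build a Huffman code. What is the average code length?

Huffman tree construction:
Combine smallest probabilities repeatedly
Resulting codes:
  A: 10 (length 2)
  B: 11 (length 2)
  C: 01 (length 2)
  D: 00 (length 2)
Average length = Σ p(s) × length(s) = 2.0000 bits


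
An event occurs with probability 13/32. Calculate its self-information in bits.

Information content I(x) = -log₂(p(x))
I = -log₂(13/32) = -log₂(0.4062)
I = 1.2996 bits


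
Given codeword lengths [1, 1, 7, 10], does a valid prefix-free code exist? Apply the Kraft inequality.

Kraft inequality: Σ 2^(-l_i) ≤ 1 for prefix-free code
Calculating: 2^(-1) + 2^(-1) + 2^(-7) + 2^(-10)
= 0.5 + 0.5 + 0.0078125 + 0.0009765625
= 1.0088
Since 1.0088 > 1, prefix-free code does not exist


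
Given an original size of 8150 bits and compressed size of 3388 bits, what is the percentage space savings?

Space savings = (1 - Compressed/Original) × 100%
= (1 - 3388/8150) × 100%
= 58.43%


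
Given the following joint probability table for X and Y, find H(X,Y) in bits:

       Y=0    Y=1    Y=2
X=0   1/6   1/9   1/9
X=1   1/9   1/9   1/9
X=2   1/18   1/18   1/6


H(X,Y) = -Σ p(x,y) log₂ p(x,y)
  p(0,0)=1/6: -0.1667 × log₂(0.1667) = 0.4308
  p(0,1)=1/9: -0.1111 × log₂(0.1111) = 0.3522
  p(0,2)=1/9: -0.1111 × log₂(0.1111) = 0.3522
  p(1,0)=1/9: -0.1111 × log₂(0.1111) = 0.3522
  p(1,1)=1/9: -0.1111 × log₂(0.1111) = 0.3522
  p(1,2)=1/9: -0.1111 × log₂(0.1111) = 0.3522
  p(2,0)=1/18: -0.0556 × log₂(0.0556) = 0.2317
  p(2,1)=1/18: -0.0556 × log₂(0.0556) = 0.2317
  p(2,2)=1/6: -0.1667 × log₂(0.1667) = 0.4308
H(X,Y) = 3.0860 bits


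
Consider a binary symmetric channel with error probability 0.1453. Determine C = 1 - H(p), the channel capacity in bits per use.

For BSC with error probability p:
C = 1 - H(p) where H(p) is binary entropy
H(0.1453) = -0.1453 × log₂(0.1453) - 0.8547 × log₂(0.8547)
H(p) = 0.5980
C = 1 - 0.5980 = 0.4020 bits/use


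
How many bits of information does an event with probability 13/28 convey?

Information content I(x) = -log₂(p(x))
I = -log₂(13/28) = -log₂(0.4643)
I = 1.1069 bits


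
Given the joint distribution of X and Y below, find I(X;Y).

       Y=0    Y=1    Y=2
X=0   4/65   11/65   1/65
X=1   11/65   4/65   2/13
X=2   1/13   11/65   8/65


H(X) = 1.5587, H(Y) = 1.5707, H(X,Y) = 2.9610
I(X;Y) = H(X) + H(Y) - H(X,Y) = 0.1684 bits


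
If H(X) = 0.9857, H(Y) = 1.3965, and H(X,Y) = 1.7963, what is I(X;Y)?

I(X;Y) = H(X) + H(Y) - H(X,Y)
I(X;Y) = 0.9857 + 1.3965 - 1.7963 = 0.5859 bits


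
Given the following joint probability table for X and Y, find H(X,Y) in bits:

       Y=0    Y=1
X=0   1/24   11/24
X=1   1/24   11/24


H(X,Y) = -Σ p(x,y) log₂ p(x,y)
  p(0,0)=1/24: -0.0417 × log₂(0.0417) = 0.1910
  p(0,1)=11/24: -0.4583 × log₂(0.4583) = 0.5159
  p(1,0)=1/24: -0.0417 × log₂(0.0417) = 0.1910
  p(1,1)=11/24: -0.4583 × log₂(0.4583) = 0.5159
H(X,Y) = 1.4138 bits


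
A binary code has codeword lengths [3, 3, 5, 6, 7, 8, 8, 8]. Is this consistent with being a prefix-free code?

Kraft inequality: Σ 2^(-l_i) ≤ 1 for prefix-free code
Calculating: 2^(-3) + 2^(-3) + 2^(-5) + 2^(-6) + 2^(-7) + 2^(-8) + 2^(-8) + 2^(-8)
= 0.125 + 0.125 + 0.03125 + 0.015625 + 0.0078125 + 0.00390625 + 0.00390625 + 0.00390625
= 0.3164
Since 0.3164 ≤ 1, prefix-free code exists


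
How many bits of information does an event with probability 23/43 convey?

Information content I(x) = -log₂(p(x))
I = -log₂(23/43) = -log₂(0.5349)
I = 0.9027 bits


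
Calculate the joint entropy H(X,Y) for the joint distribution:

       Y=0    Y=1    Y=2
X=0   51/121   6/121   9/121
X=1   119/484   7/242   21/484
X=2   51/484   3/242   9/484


H(X,Y) = -Σ p(x,y) log₂ p(x,y)
  p(0,0)=51/121: -0.4215 × log₂(0.4215) = 0.5254
  p(0,1)=6/121: -0.0496 × log₂(0.0496) = 0.2149
  p(0,2)=9/121: -0.0744 × log₂(0.0744) = 0.2788
  p(1,0)=119/484: -0.2459 × log₂(0.2459) = 0.4976
  p(1,1)=7/242: -0.0289 × log₂(0.0289) = 0.1479
  p(1,2)=21/484: -0.0434 × log₂(0.0434) = 0.1964
  p(2,0)=51/484: -0.1054 × log₂(0.1054) = 0.3421
  p(2,1)=3/242: -0.0124 × log₂(0.0124) = 0.0785
  p(2,2)=9/484: -0.0186 × log₂(0.0186) = 0.1069
H(X,Y) = 2.3885 bits


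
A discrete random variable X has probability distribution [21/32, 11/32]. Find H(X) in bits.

H(X) = -Σ p(x) log₂ p(x)
  -21/32 × log₂(21/32) = 0.3988
  -11/32 × log₂(11/32) = 0.5296
H(X) = 0.9284 bits


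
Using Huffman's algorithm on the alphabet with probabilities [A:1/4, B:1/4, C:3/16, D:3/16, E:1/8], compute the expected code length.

Huffman tree construction:
Combine smallest probabilities repeatedly
Resulting codes:
  A: 01 (length 2)
  B: 10 (length 2)
  C: 111 (length 3)
  D: 00 (length 2)
  E: 110 (length 3)
Average length = Σ p(s) × length(s) = 2.3125 bits


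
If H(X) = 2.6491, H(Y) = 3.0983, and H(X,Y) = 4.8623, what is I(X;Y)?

I(X;Y) = H(X) + H(Y) - H(X,Y)
I(X;Y) = 2.6491 + 3.0983 - 4.8623 = 0.8851 bits


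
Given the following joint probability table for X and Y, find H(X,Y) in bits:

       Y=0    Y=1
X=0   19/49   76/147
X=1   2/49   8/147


H(X,Y) = -Σ p(x,y) log₂ p(x,y)
  p(0,0)=19/49: -0.3878 × log₂(0.3878) = 0.5300
  p(0,1)=76/147: -0.5170 × log₂(0.5170) = 0.4921
  p(1,0)=2/49: -0.0408 × log₂(0.0408) = 0.1884
  p(1,1)=8/147: -0.0544 × log₂(0.0544) = 0.2286
H(X,Y) = 1.4389 bits


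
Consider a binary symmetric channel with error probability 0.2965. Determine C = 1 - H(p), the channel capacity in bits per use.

For BSC with error probability p:
C = 1 - H(p) where H(p) is binary entropy
H(0.2965) = -0.2965 × log₂(0.2965) - 0.7035 × log₂(0.7035)
H(p) = 0.8770
C = 1 - 0.8770 = 0.1230 bits/use


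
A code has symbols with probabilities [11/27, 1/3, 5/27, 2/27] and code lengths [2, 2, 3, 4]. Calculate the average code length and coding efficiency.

Average length L = Σ p_i × l_i = 2.3333 bits
Entropy H = 1.7848 bits
Efficiency η = H/L × 100% = 76.49%


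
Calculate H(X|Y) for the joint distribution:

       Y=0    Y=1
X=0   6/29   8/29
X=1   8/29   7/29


H(X|Y) = Σ_y p(y) H(X|Y=y)
  p(Y=0) = 14/29, H(X|Y=0) = 0.9852
  p(Y=1) = 15/29, H(X|Y=1) = 0.9968
H(X|Y) = 0.4828×0.9852 + 0.5172×0.9968 = 0.9912 bits


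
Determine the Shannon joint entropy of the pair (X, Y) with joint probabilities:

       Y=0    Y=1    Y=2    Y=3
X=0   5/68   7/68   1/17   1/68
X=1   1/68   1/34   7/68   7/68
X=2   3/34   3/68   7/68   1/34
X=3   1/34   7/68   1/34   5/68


H(X,Y) = -Σ p(x,y) log₂ p(x,y)
  p(0,0)=5/68: -0.0735 × log₂(0.0735) = 0.2769
  p(0,1)=7/68: -0.1029 × log₂(0.1029) = 0.3377
  p(0,2)=1/17: -0.0588 × log₂(0.0588) = 0.2404
  p(0,3)=1/68: -0.0147 × log₂(0.0147) = 0.0895
  p(1,0)=1/68: -0.0147 × log₂(0.0147) = 0.0895
  p(1,1)=1/34: -0.0294 × log₂(0.0294) = 0.1496
  p(1,2)=7/68: -0.1029 × log₂(0.1029) = 0.3377
  p(1,3)=7/68: -0.1029 × log₂(0.1029) = 0.3377
  p(2,0)=3/34: -0.0882 × log₂(0.0882) = 0.3090
  p(2,1)=3/68: -0.0441 × log₂(0.0441) = 0.1986
  p(2,2)=7/68: -0.1029 × log₂(0.1029) = 0.3377
  p(2,3)=1/34: -0.0294 × log₂(0.0294) = 0.1496
  p(3,0)=1/34: -0.0294 × log₂(0.0294) = 0.1496
  p(3,1)=7/68: -0.1029 × log₂(0.1029) = 0.3377
  p(3,2)=1/34: -0.0294 × log₂(0.0294) = 0.1496
  p(3,3)=5/68: -0.0735 × log₂(0.0735) = 0.2769
H(X,Y) = 3.7677 bits


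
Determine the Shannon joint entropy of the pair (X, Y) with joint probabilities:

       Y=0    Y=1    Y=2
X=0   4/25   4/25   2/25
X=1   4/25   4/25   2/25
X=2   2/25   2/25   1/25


H(X,Y) = -Σ p(x,y) log₂ p(x,y)
  p(0,0)=4/25: -0.1600 × log₂(0.1600) = 0.4230
  p(0,1)=4/25: -0.1600 × log₂(0.1600) = 0.4230
  p(0,2)=2/25: -0.0800 × log₂(0.0800) = 0.2915
  p(1,0)=4/25: -0.1600 × log₂(0.1600) = 0.4230
  p(1,1)=4/25: -0.1600 × log₂(0.1600) = 0.4230
  p(1,2)=2/25: -0.0800 × log₂(0.0800) = 0.2915
  p(2,0)=2/25: -0.0800 × log₂(0.0800) = 0.2915
  p(2,1)=2/25: -0.0800 × log₂(0.0800) = 0.2915
  p(2,2)=1/25: -0.0400 × log₂(0.0400) = 0.1858
H(X,Y) = 3.0439 bits


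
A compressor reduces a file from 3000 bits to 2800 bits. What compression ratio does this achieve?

Compression ratio = Original / Compressed
= 3000 / 2800 = 1.07:1


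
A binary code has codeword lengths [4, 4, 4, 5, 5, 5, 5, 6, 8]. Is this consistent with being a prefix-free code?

Kraft inequality: Σ 2^(-l_i) ≤ 1 for prefix-free code
Calculating: 2^(-4) + 2^(-4) + 2^(-4) + 2^(-5) + 2^(-5) + 2^(-5) + 2^(-5) + 2^(-6) + 2^(-8)
= 0.0625 + 0.0625 + 0.0625 + 0.03125 + 0.03125 + 0.03125 + 0.03125 + 0.015625 + 0.00390625
= 0.3320
Since 0.3320 ≤ 1, prefix-free code exists


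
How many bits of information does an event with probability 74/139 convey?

Information content I(x) = -log₂(p(x))
I = -log₂(74/139) = -log₂(0.5324)
I = 0.9095 bits


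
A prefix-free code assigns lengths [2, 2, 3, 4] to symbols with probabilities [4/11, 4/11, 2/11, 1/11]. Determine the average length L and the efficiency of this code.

Average length L = Σ p_i × l_i = 2.3636 bits
Entropy H = 1.8231 bits
Efficiency η = H/L × 100% = 77.13%


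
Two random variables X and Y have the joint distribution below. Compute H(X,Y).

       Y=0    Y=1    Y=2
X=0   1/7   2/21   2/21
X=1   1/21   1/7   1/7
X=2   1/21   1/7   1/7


H(X,Y) = -Σ p(x,y) log₂ p(x,y)
  p(0,0)=1/7: -0.1429 × log₂(0.1429) = 0.4011
  p(0,1)=2/21: -0.0952 × log₂(0.0952) = 0.3231
  p(0,2)=2/21: -0.0952 × log₂(0.0952) = 0.3231
  p(1,0)=1/21: -0.0476 × log₂(0.0476) = 0.2092
  p(1,1)=1/7: -0.1429 × log₂(0.1429) = 0.4011
  p(1,2)=1/7: -0.1429 × log₂(0.1429) = 0.4011
  p(2,0)=1/21: -0.0476 × log₂(0.0476) = 0.2092
  p(2,1)=1/7: -0.1429 × log₂(0.1429) = 0.4011
  p(2,2)=1/7: -0.1429 × log₂(0.1429) = 0.4011
H(X,Y) = 3.0697 bits
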